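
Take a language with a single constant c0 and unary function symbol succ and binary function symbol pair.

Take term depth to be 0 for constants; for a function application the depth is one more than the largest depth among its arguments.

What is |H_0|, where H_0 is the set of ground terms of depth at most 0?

1

Count level by level. With function symbols succ/1, pair/2, the terms of depth ≤ k are the 1 constant together with each function applied to depth-≤(k−1) tuples, so N_k = 1 + N_{k-1} + N_{k-1}^2.
N_0 = 1
Explicitly: c0.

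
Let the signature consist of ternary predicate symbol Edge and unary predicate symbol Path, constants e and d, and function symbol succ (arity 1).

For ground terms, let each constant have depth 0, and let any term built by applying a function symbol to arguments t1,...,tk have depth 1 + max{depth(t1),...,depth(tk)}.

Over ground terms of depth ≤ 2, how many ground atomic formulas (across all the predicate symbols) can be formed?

First count ground terms of depth ≤ 2.
Count level by level. With function symbols succ/1, the terms of depth ≤ k are the 2 constants together with each function applied to depth-≤(k−1) tuples, so N_k = 2 + N_{k-1}.
N_0 = 2
N_1 = 2 + 2 = 4
N_2 = 2 + 4 = 6
So |H| = 6.
Each predicate of arity r yields |H|^r ground atoms (one per choice of an r-tuple from H):
  Edge: 6^3 = 216;  Path: 6
Total ground atoms: 216 + 6 = 222.

222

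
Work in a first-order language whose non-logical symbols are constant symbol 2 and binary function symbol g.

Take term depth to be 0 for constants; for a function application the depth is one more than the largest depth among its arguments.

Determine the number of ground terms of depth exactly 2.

Let N_k count ground terms of depth at most k. Each non-constant term of depth ≤ k is some function symbol applied to depth-≤(k−1) arguments, giving N_k = 1 + N_{k-1}^2.
N_0 = 1
N_1 = 1 + 1^2 = 2
N_2 = 1 + 2^2 = 5
Terms of depth exactly 2: N_2 − N_1 = 5 − 2 = 3.

3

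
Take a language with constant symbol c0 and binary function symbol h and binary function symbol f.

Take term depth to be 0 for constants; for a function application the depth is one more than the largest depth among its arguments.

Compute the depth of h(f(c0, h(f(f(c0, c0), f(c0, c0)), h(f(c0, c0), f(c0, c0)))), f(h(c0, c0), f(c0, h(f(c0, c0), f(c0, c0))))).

5

depth(f(c0, c0)) = 1 + max(0, 0) = 1
depth(f(f(c0, c0), f(c0, c0))) = 1 + max(1, 1) = 2
depth(h(f(c0, c0), f(c0, c0))) = 1 + max(1, 1) = 2
depth(h(f(f(c0, c0), f(c0, c0)), h(f(c0, c0), f(c0, c0)))) = 1 + max(2, 2) = 3
depth(f(c0, h(f(f(c0, c0), f(c0, c0)), h(f(c0, c0), f(c0, c0))))) = 1 + max(0, 3) = 4
depth(h(c0, c0)) = 1 + max(0, 0) = 1
depth(f(c0, h(f(c0, c0), f(c0, c0)))) = 1 + max(0, 2) = 3
depth(f(h(c0, c0), f(c0, h(f(c0, c0), f(c0, c0))))) = 1 + max(1, 3) = 4
depth(h(f(c0, h(f(f(c0, c0), f(c0, c0)), h(f(c0, c0), f(c0, c0)))), f(h(c0, c0), f(c0, h(f(c0, c0), f(c0, c0)))))) = 1 + max(4, 4) = 5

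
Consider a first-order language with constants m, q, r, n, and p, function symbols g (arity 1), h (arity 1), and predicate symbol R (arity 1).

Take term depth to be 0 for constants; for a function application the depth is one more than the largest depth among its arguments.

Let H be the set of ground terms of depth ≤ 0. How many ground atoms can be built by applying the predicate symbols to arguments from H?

5

First count ground terms of depth ≤ 0.
Let N_k = |{terms of depth ≤ k}|. Then N_0 = 5 and N_k = 5 + N_{k-1} + N_{k-1} for k ≥ 1 (one summand per function symbol, arity giving the exponent).
N_0 = 5
Explicitly: m, q, r, n, p.
So |H| = 5.
For each predicate symbol, the number of ground atoms is |H| raised to its arity; summing:
  R: 5
Total ground atoms: 5.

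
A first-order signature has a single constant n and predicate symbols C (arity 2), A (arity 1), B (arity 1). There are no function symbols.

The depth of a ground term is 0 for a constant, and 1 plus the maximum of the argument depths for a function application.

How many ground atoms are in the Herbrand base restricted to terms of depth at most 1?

3

First count ground terms of depth ≤ 1.
With no function symbols every ground term is a constant, so there is exactly 1 ground term at every depth bound.
N_0 = 1
N_1 = 1
So |H| = 1.
A ground atom is a predicate applied to a tuple of terms from H, so the count is the sum over predicates of |H|^arity:
  C: 1^2 = 1;  A: 1;  B: 1
Total ground atoms: 1 + 1 + 1 = 3.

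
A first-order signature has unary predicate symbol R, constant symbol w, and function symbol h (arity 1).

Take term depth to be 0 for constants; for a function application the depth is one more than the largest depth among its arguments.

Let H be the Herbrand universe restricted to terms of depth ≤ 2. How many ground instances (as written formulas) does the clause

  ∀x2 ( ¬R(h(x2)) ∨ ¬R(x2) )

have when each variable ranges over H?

3

Ground terms of depth ≤ 2:
  Write N_k for the number of ground terms of depth ≤ k. A term of depth ≤ k is either a constant or a function symbol applied to arguments of depth ≤ k−1, so N_k = 1 + N_{k-1}.
  N_0 = 1
  N_1 = 1 + 1 = 2
  N_2 = 1 + 2 = 3
So there are 3 ground terms available for substitution.
The body mentions the single quantified variable x2; since ground terms form a free algebra, no two substitutions collapse to the same formula.
Number of ground instances = 3.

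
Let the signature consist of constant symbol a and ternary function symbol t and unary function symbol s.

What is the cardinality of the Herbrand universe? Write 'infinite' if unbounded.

infinite

The signature has at least one function symbol (t, arity 3) and at least one constant (a).
Iterating t gives infinitely many distinct ground terms: a, t(a, a, a), t(t(a, a, a), t(a, a, a), t(a, a, a)), ...
So the Herbrand universe is infinite.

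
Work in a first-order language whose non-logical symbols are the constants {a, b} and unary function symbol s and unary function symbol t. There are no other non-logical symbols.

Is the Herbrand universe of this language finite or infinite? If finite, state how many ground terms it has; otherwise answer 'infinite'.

infinite

The signature has at least one function symbol (s, arity 1) and at least one constant (a).
Iterating s gives infinitely many distinct ground terms: a, s(a), s(s(a)), ...
So the Herbrand universe is infinite.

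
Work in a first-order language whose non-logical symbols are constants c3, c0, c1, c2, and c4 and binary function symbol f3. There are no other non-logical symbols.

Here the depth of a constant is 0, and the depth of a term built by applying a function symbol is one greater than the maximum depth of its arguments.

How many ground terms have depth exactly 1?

Let N_k count ground terms of depth at most k. Each non-constant term of depth ≤ k is some function symbol applied to depth-≤(k−1) arguments, giving N_k = 5 + N_{k-1}^2.
N_0 = 5
N_1 = 5 + 5^2 = 30
Terms of depth exactly 1: N_1 − N_0 = 30 − 5 = 25.

25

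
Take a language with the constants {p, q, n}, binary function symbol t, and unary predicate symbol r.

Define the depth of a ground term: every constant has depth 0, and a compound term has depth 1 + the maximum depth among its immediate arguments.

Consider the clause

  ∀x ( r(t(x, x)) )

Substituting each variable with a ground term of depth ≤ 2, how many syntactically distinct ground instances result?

Ground terms of depth ≤ 2:
  If N_k denotes the number of depth-≤k ground terms, the 3 constants give N_0 = 3, and each function symbol of arity r contributes N_{k-1}^r new terms at level k: N_k = 3 + N_{k-1}^2.
  N_0 = 3
  N_1 = 3 + 3^2 = 12
  N_2 = 3 + 12^2 = 147
So there are 147 ground terms available for substitution.
The body mentions the single quantified variable x; since ground terms form a free algebra, no two substitutions collapse to the same formula.
Number of ground instances = 147.

147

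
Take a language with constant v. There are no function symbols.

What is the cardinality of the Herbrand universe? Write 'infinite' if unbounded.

There are no function symbols, so the only ground term is the single constant.
The Herbrand universe is {v}, finite with 1 element.

1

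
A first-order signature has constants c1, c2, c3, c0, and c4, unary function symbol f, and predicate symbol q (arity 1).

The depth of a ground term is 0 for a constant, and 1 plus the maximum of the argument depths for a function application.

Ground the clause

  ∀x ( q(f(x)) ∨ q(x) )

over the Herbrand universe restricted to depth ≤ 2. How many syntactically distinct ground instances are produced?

15

Ground terms of depth ≤ 2:
  Write N_k for the number of ground terms of depth ≤ k. A term of depth ≤ k is either a constant or a function symbol applied to arguments of depth ≤ k−1, so N_k = 5 + N_{k-1}.
  N_0 = 5
  N_1 = 5 + 5 = 10
  N_2 = 5 + 10 = 15
So there are 15 ground terms available for substitution.
The variable x ranges independently over the available ground terms, and distinct assignments produce distinct instances.
Number of ground instances = 15.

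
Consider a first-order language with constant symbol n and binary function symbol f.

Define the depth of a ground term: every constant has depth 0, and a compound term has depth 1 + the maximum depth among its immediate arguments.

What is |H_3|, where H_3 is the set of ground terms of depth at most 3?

26

Let N_k = |{terms of depth ≤ k}|. Then N_0 = 1 and N_k = 1 + N_{k-1}^2 for k ≥ 1 (one summand per function symbol, arity giving the exponent).
N_0 = 1
N_1 = 1 + 1^2 = 2
N_2 = 1 + 2^2 = 5
N_3 = 1 + 5^2 = 26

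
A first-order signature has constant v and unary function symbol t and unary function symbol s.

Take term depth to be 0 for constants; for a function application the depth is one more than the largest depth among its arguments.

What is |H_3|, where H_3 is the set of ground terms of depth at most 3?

15

Let N_k = |{terms of depth ≤ k}|. Then N_0 = 1 and N_k = 1 + N_{k-1} + N_{k-1} for k ≥ 1 (one summand per function symbol, arity giving the exponent).
N_0 = 1
N_1 = 1 + 1 + 1 = 3
N_2 = 1 + 3 + 3 = 7
N_3 = 1 + 7 + 7 = 15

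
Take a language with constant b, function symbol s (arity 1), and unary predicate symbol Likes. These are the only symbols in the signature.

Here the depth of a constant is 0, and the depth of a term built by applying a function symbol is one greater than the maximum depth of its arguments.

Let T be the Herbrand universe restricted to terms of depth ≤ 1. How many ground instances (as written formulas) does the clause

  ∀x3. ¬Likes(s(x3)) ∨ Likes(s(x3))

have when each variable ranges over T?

2

Ground terms of depth ≤ 1:
  Write N_k for the number of ground terms of depth ≤ k. A term of depth ≤ k is either a constant or a function symbol applied to arguments of depth ≤ k−1, so N_k = 1 + N_{k-1}.
  N_0 = 1
  N_1 = 1 + 1 = 2
  Explicitly: b, s(b).
So there are 2 ground terms available for substitution.
The body mentions the single quantified variable x3; since ground terms form a free algebra, no two substitutions collapse to the same formula.
Number of ground instances = 2.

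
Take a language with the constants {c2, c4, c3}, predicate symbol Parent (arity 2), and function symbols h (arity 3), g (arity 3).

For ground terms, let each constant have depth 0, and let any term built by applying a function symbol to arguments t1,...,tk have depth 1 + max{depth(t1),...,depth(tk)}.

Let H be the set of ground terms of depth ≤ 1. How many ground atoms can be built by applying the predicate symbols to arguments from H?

First count ground terms of depth ≤ 1.
If N_k denotes the number of depth-≤k ground terms, the 3 constants give N_0 = 3, and each function symbol of arity r contributes N_{k-1}^r new terms at level k: N_k = 3 + N_{k-1}^3 + N_{k-1}^3.
N_0 = 3
N_1 = 3 + 3^3 + 3^3 = 57
So |H| = 57.
Ground atoms are formed by filling each argument slot of a predicate with a term from H, so an r-ary predicate gives |H|^r atoms:
  Parent: 57^2 = 3249
Total ground atoms: 3249.

3249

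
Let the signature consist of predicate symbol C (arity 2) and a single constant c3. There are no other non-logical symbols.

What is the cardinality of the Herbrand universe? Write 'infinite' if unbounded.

1

There are no function symbols, so the only ground term is the single constant.
The Herbrand universe is {c3}, finite with 1 element.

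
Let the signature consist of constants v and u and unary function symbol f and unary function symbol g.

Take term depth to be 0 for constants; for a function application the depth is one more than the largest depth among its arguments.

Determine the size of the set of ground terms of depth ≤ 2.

14

If N_k denotes the number of depth-≤k ground terms, the 2 constants give N_0 = 2, and each function symbol of arity r contributes N_{k-1}^r new terms at level k: N_k = 2 + N_{k-1} + N_{k-1}.
N_0 = 2
N_1 = 2 + 2 + 2 = 6
N_2 = 2 + 6 + 6 = 14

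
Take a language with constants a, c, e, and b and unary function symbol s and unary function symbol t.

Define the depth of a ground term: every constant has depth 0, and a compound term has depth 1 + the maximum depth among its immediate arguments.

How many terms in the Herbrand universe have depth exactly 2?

Let N_k count ground terms of depth at most k. Each non-constant term of depth ≤ k is some function symbol applied to depth-≤(k−1) arguments, giving N_k = 4 + N_{k-1} + N_{k-1}.
N_0 = 4
N_1 = 4 + 4 + 4 = 12
N_2 = 4 + 12 + 12 = 28
Terms of depth exactly 2: N_2 − N_1 = 28 − 12 = 16.

16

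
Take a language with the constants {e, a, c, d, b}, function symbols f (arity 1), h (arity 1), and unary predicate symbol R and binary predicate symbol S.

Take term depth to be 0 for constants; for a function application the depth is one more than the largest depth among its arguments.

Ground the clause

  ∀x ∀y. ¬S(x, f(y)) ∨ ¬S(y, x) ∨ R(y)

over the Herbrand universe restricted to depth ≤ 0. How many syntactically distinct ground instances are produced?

25

Ground terms of depth ≤ 0:
  If N_k denotes the number of depth-≤k ground terms, the 5 constants give N_0 = 5, and each function symbol of arity r contributes N_{k-1}^r new terms at level k: N_k = 5 + N_{k-1} + N_{k-1}.
  N_0 = 5
So there are 5 ground terms available for substitution.
The body mentions every one of the 2 quantified variables; since ground terms form a free algebra, no two substitutions collapse to the same formula.
Number of ground instances = 5^2 = 25.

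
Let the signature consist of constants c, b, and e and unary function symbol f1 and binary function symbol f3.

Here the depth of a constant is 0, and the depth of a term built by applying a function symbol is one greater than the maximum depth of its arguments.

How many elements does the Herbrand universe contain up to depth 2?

If N_k denotes the number of depth-≤k ground terms, the 3 constants give N_0 = 3, and each function symbol of arity r contributes N_{k-1}^r new terms at level k: N_k = 3 + N_{k-1} + N_{k-1}^2.
N_0 = 3
N_1 = 3 + 3 + 3^2 = 15
N_2 = 3 + 15 + 15^2 = 243

243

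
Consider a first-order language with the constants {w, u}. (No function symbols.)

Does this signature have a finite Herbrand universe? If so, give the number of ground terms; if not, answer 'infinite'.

2

There are no function symbols, so every ground term is one of the 2 constants.
The Herbrand universe is {w, u}, which is finite with 2 elements.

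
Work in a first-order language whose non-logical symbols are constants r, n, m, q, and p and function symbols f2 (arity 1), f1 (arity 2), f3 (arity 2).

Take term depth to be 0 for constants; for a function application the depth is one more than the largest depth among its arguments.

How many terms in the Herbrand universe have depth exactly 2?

7205

If N_k denotes the number of depth-≤k ground terms, the 5 constants give N_0 = 5, and each function symbol of arity r contributes N_{k-1}^r new terms at level k: N_k = 5 + N_{k-1} + N_{k-1}^2 + N_{k-1}^2.
N_0 = 5
N_1 = 5 + 5 + 5^2 + 5^2 = 60
N_2 = 5 + 60 + 60^2 + 60^2 = 7265
Terms of depth exactly 2: N_2 − N_1 = 7265 − 60 = 7205.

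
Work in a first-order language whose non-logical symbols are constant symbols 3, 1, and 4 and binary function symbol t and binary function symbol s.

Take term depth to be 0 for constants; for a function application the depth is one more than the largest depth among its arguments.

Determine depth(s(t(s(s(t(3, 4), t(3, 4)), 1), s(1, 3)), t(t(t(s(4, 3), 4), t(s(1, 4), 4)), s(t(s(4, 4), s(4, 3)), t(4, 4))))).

depth(t(3, 4)) = 1 + max(0, 0) = 1
depth(s(t(3, 4), t(3, 4))) = 1 + max(1, 1) = 2
depth(s(s(t(3, 4), t(3, 4)), 1)) = 1 + max(2, 0) = 3
depth(s(1, 3)) = 1 + max(0, 0) = 1
depth(t(s(s(t(3, 4), t(3, 4)), 1), s(1, 3))) = 1 + max(3, 1) = 4
depth(s(4, 3)) = 1 + max(0, 0) = 1
depth(t(s(4, 3), 4)) = 1 + max(1, 0) = 2
depth(s(1, 4)) = 1 + max(0, 0) = 1
depth(t(s(1, 4), 4)) = 1 + max(1, 0) = 2
depth(t(t(s(4, 3), 4), t(s(1, 4), 4))) = 1 + max(2, 2) = 3
depth(s(4, 4)) = 1 + max(0, 0) = 1
depth(t(s(4, 4), s(4, 3))) = 1 + max(1, 1) = 2
depth(t(4, 4)) = 1 + max(0, 0) = 1
depth(s(t(s(4, 4), s(4, 3)), t(4, 4))) = 1 + max(2, 1) = 3
depth(t(t(t(s(4, 3), 4), t(s(1, 4), 4)), s(t(s(4, 4), s(4, 3)), t(4, 4)))) = 1 + max(3, 3) = 4
depth(s(t(s(s(t(3, 4), t(3, 4)), 1), s(1, 3)), t(t(t(s(4, 3), 4), t(s(1, 4), 4)), s(t(s(4, 4), s(4, 3)), t(4, 4))))) = 1 + max(4, 4) = 5

5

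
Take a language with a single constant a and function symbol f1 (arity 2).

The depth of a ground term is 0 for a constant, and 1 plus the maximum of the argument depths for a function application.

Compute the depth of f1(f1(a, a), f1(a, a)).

2

depth(f1(a, a)) = 1 + max(0, 0) = 1
depth(f1(f1(a, a), f1(a, a))) = 1 + max(1, 1) = 2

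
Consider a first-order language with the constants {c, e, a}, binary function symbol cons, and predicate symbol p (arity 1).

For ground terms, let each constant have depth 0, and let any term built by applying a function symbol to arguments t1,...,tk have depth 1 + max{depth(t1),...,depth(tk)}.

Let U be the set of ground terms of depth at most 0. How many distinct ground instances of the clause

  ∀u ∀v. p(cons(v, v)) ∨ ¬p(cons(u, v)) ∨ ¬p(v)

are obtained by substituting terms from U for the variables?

Ground terms of depth ≤ 0:
  Write N_k for the number of ground terms of depth ≤ k. A term of depth ≤ k is either a constant or a function symbol applied to arguments of depth ≤ k−1, so N_k = 3 + N_{k-1}^2.
  N_0 = 3
  Explicitly: c, e, a.
So there are 3 ground terms available for substitution.
The clause has 2 distinct variables (u, v), each appearing in the body. In the free term algebra distinct substitutions yield syntactically distinct ground instances.
Number of ground instances = 3^2 = 9.

9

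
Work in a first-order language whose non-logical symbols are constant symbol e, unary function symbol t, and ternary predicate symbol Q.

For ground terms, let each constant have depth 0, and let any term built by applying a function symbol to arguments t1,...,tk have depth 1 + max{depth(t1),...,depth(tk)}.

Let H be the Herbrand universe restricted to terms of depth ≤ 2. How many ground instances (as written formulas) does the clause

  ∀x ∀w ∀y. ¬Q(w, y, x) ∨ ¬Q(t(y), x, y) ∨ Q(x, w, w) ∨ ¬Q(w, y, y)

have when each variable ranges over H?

27

Ground terms of depth ≤ 2:
  Count level by level. With function symbols t/1, the terms of depth ≤ k are the 1 constant together with each function applied to depth-≤(k−1) tuples, so N_k = 1 + N_{k-1}.
  N_0 = 1
  N_1 = 1 + 1 = 2
  N_2 = 1 + 2 = 3
  Explicitly: e, t(e), t(t(e)).
So there are 3 ground terms available for substitution.
There are 3 variables to instantiate (x, w, y), each occurring in at least one literal, so different choices give different ground instances.
Number of ground instances = 3^3 = 27.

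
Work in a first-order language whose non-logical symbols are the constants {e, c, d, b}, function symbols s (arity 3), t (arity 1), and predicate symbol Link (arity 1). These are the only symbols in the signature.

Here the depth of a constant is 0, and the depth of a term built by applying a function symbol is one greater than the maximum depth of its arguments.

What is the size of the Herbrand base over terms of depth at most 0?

First count ground terms of depth ≤ 0.
Let N_k = |{terms of depth ≤ k}|. Then N_0 = 4 and N_k = 4 + N_{k-1}^3 + N_{k-1} for k ≥ 1 (one summand per function symbol, arity giving the exponent).
N_0 = 4
Explicitly: e, c, d, b.
So |H| = 4.
A ground atom is a predicate applied to a tuple of terms from H, so the count is the sum over predicates of |H|^arity:
  Link: 4
Total ground atoms: 4.

4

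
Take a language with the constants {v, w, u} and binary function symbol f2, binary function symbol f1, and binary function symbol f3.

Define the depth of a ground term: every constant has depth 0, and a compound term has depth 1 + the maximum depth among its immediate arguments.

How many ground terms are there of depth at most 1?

Count level by level. With function symbols f2/2, f1/2, f3/2, the terms of depth ≤ k are the 3 constants together with each function applied to depth-≤(k−1) tuples, so N_k = 3 + N_{k-1}^2 + N_{k-1}^2 + N_{k-1}^2.
N_0 = 3
N_1 = 3 + 3^2 + 3^2 + 3^2 = 30

30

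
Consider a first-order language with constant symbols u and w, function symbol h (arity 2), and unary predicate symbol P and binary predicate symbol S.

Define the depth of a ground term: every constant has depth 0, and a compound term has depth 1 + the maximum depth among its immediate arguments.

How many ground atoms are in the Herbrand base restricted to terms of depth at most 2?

First count ground terms of depth ≤ 2.
Let N_k = |{terms of depth ≤ k}|. Then N_0 = 2 and N_k = 2 + N_{k-1}^2 for k ≥ 1 (one summand per function symbol, arity giving the exponent).
N_0 = 2
N_1 = 2 + 2^2 = 6
N_2 = 2 + 6^2 = 38
So |H| = 38.
Each predicate of arity r yields |H|^r ground atoms (one per choice of an r-tuple from H):
  P: 38;  S: 38^2 = 1444
Total ground atoms: 38 + 1444 = 1482.

1482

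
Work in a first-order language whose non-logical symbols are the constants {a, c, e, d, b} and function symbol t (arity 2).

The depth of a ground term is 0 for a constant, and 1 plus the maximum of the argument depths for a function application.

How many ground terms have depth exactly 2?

875

Let N_k = |{terms of depth ≤ k}|. Then N_0 = 5 and N_k = 5 + N_{k-1}^2 for k ≥ 1 (one summand per function symbol, arity giving the exponent).
N_0 = 5
N_1 = 5 + 5^2 = 30
N_2 = 5 + 30^2 = 905
Terms of depth exactly 2: N_2 − N_1 = 905 − 30 = 875.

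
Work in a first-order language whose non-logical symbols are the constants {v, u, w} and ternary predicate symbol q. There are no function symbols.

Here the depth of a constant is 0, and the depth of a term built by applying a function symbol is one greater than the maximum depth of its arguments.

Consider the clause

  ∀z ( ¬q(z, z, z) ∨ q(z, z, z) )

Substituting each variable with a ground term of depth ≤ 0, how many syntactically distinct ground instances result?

3

Ground terms of depth ≤ 0:
  With no function symbols every ground term is a constant, so there are exactly 3 ground terms at every depth bound.
  N_0 = 3
  Explicitly: v, u, w.
So there are 3 ground terms available for substitution.
There is 1 variable to instantiate (z),  occurring in at least one literal, so different choices give different ground instances.
Number of ground instances = 3.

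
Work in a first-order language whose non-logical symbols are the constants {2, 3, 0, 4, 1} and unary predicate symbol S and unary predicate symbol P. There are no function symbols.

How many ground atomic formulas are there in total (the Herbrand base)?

10

With no function symbols, the Herbrand universe is just the 5 constants.
Ground atoms per predicate: S: 5, P: 5.
Herbrand base size = 5 + 5 = 10.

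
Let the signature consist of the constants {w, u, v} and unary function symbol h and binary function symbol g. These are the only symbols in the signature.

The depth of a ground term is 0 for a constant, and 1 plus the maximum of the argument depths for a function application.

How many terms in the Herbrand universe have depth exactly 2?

228

Let N_k count ground terms of depth at most k. Each non-constant term of depth ≤ k is some function symbol applied to depth-≤(k−1) arguments, giving N_k = 3 + N_{k-1} + N_{k-1}^2.
N_0 = 3
N_1 = 3 + 3 + 3^2 = 15
N_2 = 3 + 15 + 15^2 = 243
Terms of depth exactly 2: N_2 − N_1 = 243 − 15 = 228.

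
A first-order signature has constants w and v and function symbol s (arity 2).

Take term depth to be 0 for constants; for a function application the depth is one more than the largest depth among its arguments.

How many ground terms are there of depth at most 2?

Write N_k for the number of ground terms of depth ≤ k. A term of depth ≤ k is either a constant or a function symbol applied to arguments of depth ≤ k−1, so N_k = 2 + N_{k-1}^2.
N_0 = 2
N_1 = 2 + 2^2 = 6
N_2 = 2 + 6^2 = 38

38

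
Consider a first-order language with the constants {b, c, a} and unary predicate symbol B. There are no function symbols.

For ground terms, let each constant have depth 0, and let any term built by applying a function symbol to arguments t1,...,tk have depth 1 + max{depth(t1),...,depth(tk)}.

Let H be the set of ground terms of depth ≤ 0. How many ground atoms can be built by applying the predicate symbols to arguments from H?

3

First count ground terms of depth ≤ 0.
With no function symbols every ground term is a constant, so there are exactly 3 ground terms at every depth bound.
N_0 = 3
So |H| = 3.
Each predicate of arity r yields |H|^r ground atoms (one per choice of an r-tuple from H):
  B: 3
Total ground atoms: 3.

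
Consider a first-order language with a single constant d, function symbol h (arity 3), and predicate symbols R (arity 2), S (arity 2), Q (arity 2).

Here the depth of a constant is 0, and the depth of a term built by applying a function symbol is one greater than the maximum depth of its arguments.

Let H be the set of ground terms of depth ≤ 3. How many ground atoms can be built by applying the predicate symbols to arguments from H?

1598700

First count ground terms of depth ≤ 3.
Count level by level. With function symbols h/3, the terms of depth ≤ k are the 1 constant together with each function applied to depth-≤(k−1) tuples, so N_k = 1 + N_{k-1}^3.
N_0 = 1
N_1 = 1 + 1^3 = 2
N_2 = 1 + 2^3 = 9
N_3 = 1 + 9^3 = 730
So |H| = 730.
For each predicate symbol, the number of ground atoms is |H| raised to its arity; summing:
  R: 730^2 = 532900;  S: 730^2 = 532900;  Q: 730^2 = 532900
Total ground atoms: 532900 + 532900 + 532900 = 1598700.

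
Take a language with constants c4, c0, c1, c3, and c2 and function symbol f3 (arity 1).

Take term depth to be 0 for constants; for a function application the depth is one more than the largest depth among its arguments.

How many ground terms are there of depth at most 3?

If N_k denotes the number of depth-≤k ground terms, the 5 constants give N_0 = 5, and each function symbol of arity r contributes N_{k-1}^r new terms at level k: N_k = 5 + N_{k-1}.
N_0 = 5
N_1 = 5 + 5 = 10
N_2 = 5 + 10 = 15
N_3 = 5 + 15 = 20

20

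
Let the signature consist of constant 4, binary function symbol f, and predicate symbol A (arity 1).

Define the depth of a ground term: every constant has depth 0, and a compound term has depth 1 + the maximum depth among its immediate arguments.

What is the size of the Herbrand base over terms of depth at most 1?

First count ground terms of depth ≤ 1.
Write N_k for the number of ground terms of depth ≤ k. A term of depth ≤ k is either a constant or a function symbol applied to arguments of depth ≤ k−1, so N_k = 1 + N_{k-1}^2.
N_0 = 1
N_1 = 1 + 1^2 = 2
Explicitly: 4, f(4, 4).
So |H| = 2.
A ground atom is a predicate applied to a tuple of terms from H, so the count is the sum over predicates of |H|^arity:
  A: 2
Total ground atoms: 2.

2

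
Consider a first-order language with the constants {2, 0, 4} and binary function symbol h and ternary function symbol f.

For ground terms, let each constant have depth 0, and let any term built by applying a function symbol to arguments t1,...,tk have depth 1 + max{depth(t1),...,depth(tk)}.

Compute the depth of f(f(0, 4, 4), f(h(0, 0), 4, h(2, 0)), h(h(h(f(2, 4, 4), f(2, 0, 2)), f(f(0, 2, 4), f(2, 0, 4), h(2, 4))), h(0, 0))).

depth(f(0, 4, 4)) = 1 + max(0, 0, 0) = 1
depth(h(0, 0)) = 1 + max(0, 0) = 1
depth(h(2, 0)) = 1 + max(0, 0) = 1
depth(f(h(0, 0), 4, h(2, 0))) = 1 + max(1, 0, 1) = 2
depth(f(2, 4, 4)) = 1 + max(0, 0, 0) = 1
depth(f(2, 0, 2)) = 1 + max(0, 0, 0) = 1
depth(h(f(2, 4, 4), f(2, 0, 2))) = 1 + max(1, 1) = 2
depth(f(0, 2, 4)) = 1 + max(0, 0, 0) = 1
depth(f(2, 0, 4)) = 1 + max(0, 0, 0) = 1
depth(h(2, 4)) = 1 + max(0, 0) = 1
depth(f(f(0, 2, 4), f(2, 0, 4), h(2, 4))) = 1 + max(1, 1, 1) = 2
depth(h(h(f(2, 4, 4), f(2, 0, 2)), f(f(0, 2, 4), f(2, 0, 4), h(2, 4)))) = 1 + max(2, 2) = 3
depth(h(h(h(f(2, 4, 4), f(2, 0, 2)), f(f(0, 2, 4), f(2, 0, 4), h(2, 4))), h(0, 0))) = 1 + max(3, 1) = 4
depth(f(f(0, 4, 4), f(h(0, 0), 4, h(2, 0)), h(h(h(f(2, 4, 4), f(2, 0, 2)), f(f(0, 2, 4), f(2, 0, 4), h(2, 4))), h(0, 0)))) = 1 + max(1, 2, 4) = 5

5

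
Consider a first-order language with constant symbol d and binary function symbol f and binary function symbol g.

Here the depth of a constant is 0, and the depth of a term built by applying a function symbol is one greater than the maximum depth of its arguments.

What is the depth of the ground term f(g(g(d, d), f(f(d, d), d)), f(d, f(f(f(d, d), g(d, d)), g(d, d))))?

depth(g(d, d)) = 1 + max(0, 0) = 1
depth(f(d, d)) = 1 + max(0, 0) = 1
depth(f(f(d, d), d)) = 1 + max(1, 0) = 2
depth(g(g(d, d), f(f(d, d), d))) = 1 + max(1, 2) = 3
depth(f(f(d, d), g(d, d))) = 1 + max(1, 1) = 2
depth(f(f(f(d, d), g(d, d)), g(d, d))) = 1 + max(2, 1) = 3
depth(f(d, f(f(f(d, d), g(d, d)), g(d, d)))) = 1 + max(0, 3) = 4
depth(f(g(g(d, d), f(f(d, d), d)), f(d, f(f(f(d, d), g(d, d)), g(d, d))))) = 1 + max(3, 4) = 5

5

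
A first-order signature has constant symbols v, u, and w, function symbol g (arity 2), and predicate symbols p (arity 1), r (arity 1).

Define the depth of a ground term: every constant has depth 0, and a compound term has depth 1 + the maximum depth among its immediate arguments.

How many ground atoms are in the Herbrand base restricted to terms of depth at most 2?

294

First count ground terms of depth ≤ 2.
If N_k denotes the number of depth-≤k ground terms, the 3 constants give N_0 = 3, and each function symbol of arity r contributes N_{k-1}^r new terms at level k: N_k = 3 + N_{k-1}^2.
N_0 = 3
N_1 = 3 + 3^2 = 12
N_2 = 3 + 12^2 = 147
So |H| = 147.
For each predicate symbol, the number of ground atoms is |H| raised to its arity; summing:
  p: 147;  r: 147
Total ground atoms: 147 + 147 = 294.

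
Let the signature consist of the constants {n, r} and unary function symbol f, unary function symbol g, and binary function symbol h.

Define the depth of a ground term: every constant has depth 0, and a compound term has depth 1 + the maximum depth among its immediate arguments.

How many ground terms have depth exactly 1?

8

If N_k denotes the number of depth-≤k ground terms, the 2 constants give N_0 = 2, and each function symbol of arity r contributes N_{k-1}^r new terms at level k: N_k = 2 + N_{k-1} + N_{k-1} + N_{k-1}^2.
N_0 = 2
N_1 = 2 + 2 + 2 + 2^2 = 10
Terms of depth exactly 1: N_1 − N_0 = 10 − 2 = 8.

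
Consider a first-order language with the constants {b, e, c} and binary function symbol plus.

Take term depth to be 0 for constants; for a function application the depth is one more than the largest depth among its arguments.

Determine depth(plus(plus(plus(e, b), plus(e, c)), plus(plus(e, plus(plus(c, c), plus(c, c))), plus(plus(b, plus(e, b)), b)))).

5

depth(plus(e, b)) = 1 + max(0, 0) = 1
depth(plus(e, c)) = 1 + max(0, 0) = 1
depth(plus(plus(e, b), plus(e, c))) = 1 + max(1, 1) = 2
depth(plus(c, c)) = 1 + max(0, 0) = 1
depth(plus(plus(c, c), plus(c, c))) = 1 + max(1, 1) = 2
depth(plus(e, plus(plus(c, c), plus(c, c)))) = 1 + max(0, 2) = 3
depth(plus(b, plus(e, b))) = 1 + max(0, 1) = 2
depth(plus(plus(b, plus(e, b)), b)) = 1 + max(2, 0) = 3
depth(plus(plus(e, plus(plus(c, c), plus(c, c))), plus(plus(b, plus(e, b)), b))) = 1 + max(3, 3) = 4
depth(plus(plus(plus(e, b), plus(e, c)), plus(plus(e, plus(plus(c, c), plus(c, c))), plus(plus(b, plus(e, b)), b)))) = 1 + max(2, 4) = 5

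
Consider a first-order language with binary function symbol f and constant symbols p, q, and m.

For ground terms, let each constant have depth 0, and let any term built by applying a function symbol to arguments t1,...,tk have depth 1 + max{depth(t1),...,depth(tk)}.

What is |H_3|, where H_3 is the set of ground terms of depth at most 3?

Let N_k = |{terms of depth ≤ k}|. Then N_0 = 3 and N_k = 3 + N_{k-1}^2 for k ≥ 1 (one summand per function symbol, arity giving the exponent).
N_0 = 3
N_1 = 3 + 3^2 = 12
N_2 = 3 + 12^2 = 147
N_3 = 3 + 147^2 = 21612

21612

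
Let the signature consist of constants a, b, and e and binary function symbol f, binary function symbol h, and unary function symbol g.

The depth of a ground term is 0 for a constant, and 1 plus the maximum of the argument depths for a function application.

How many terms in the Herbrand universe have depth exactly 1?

Write N_k for the number of ground terms of depth ≤ k. A term of depth ≤ k is either a constant or a function symbol applied to arguments of depth ≤ k−1, so N_k = 3 + N_{k-1}^2 + N_{k-1}^2 + N_{k-1}.
N_0 = 3
N_1 = 3 + 3^2 + 3^2 + 3 = 24
Terms of depth exactly 1: N_1 − N_0 = 24 − 3 = 21.

21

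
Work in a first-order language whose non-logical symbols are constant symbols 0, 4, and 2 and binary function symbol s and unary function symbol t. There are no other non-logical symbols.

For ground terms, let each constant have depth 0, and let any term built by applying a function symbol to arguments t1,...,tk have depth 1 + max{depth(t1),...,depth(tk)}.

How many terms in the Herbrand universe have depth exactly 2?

228

Write N_k for the number of ground terms of depth ≤ k. A term of depth ≤ k is either a constant or a function symbol applied to arguments of depth ≤ k−1, so N_k = 3 + N_{k-1}^2 + N_{k-1}.
N_0 = 3
N_1 = 3 + 3^2 + 3 = 15
N_2 = 3 + 15^2 + 15 = 243
Terms of depth exactly 2: N_2 − N_1 = 243 − 15 = 228.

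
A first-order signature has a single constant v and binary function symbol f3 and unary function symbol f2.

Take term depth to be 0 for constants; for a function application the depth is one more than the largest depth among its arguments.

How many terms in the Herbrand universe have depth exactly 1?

Let N_k count ground terms of depth at most k. Each non-constant term of depth ≤ k is some function symbol applied to depth-≤(k−1) arguments, giving N_k = 1 + N_{k-1}^2 + N_{k-1}.
N_0 = 1
N_1 = 1 + 1^2 + 1 = 3
Terms of depth exactly 1: N_1 − N_0 = 3 − 1 = 2.

2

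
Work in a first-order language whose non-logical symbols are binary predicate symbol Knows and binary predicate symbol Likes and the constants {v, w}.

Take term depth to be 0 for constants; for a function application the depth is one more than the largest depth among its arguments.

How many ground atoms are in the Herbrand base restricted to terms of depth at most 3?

8

First count ground terms of depth ≤ 3.
With no function symbols every ground term is a constant, so there are exactly 2 ground terms at every depth bound.
N_0 = 2
N_1 = 2
N_2 = 2
N_3 = 2
So |H| = 2.
A ground atom is a predicate applied to a tuple of terms from H, so the count is the sum over predicates of |H|^arity:
  Knows: 2^2 = 4;  Likes: 2^2 = 4
Total ground atoms: 4 + 4 = 8.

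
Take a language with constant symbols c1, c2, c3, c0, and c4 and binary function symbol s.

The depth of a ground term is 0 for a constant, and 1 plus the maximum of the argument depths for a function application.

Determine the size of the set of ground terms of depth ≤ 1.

30

Write N_k for the number of ground terms of depth ≤ k. A term of depth ≤ k is either a constant or a function symbol applied to arguments of depth ≤ k−1, so N_k = 5 + N_{k-1}^2.
N_0 = 5
N_1 = 5 + 5^2 = 30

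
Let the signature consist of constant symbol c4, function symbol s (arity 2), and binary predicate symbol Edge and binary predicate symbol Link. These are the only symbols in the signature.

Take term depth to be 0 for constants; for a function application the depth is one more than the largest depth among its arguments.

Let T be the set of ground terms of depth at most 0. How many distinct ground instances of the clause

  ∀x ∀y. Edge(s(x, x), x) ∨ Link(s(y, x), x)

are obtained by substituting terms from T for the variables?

1

Ground terms of depth ≤ 0:
  If N_k denotes the number of depth-≤k ground terms, the 1 constant gives N_0 = 1, and each function symbol of arity r contributes N_{k-1}^r new terms at level k: N_k = 1 + N_{k-1}^2.
  N_0 = 1
  Explicitly: c4.
So there is exactly 1 ground term available for substitution.
Each of x, y ranges independently over the available ground terms, and distinct assignments produce distinct instances.
Number of ground instances = 1^2 = 1.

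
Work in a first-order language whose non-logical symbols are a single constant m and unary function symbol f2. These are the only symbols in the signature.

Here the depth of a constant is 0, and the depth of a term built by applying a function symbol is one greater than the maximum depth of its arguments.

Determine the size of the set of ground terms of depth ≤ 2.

If N_k denotes the number of depth-≤k ground terms, the 1 constant gives N_0 = 1, and each function symbol of arity r contributes N_{k-1}^r new terms at level k: N_k = 1 + N_{k-1}.
N_0 = 1
N_1 = 1 + 1 = 2
N_2 = 1 + 2 = 3

3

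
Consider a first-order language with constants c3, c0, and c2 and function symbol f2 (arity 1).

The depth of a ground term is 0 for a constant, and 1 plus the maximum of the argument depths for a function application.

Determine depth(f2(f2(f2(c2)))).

3

depth(f2(c2)) = 1 + depth(c2) = 1 + 0 = 1
depth(f2(f2(c2))) = 1 + depth(f2(c2)) = 1 + 1 = 2
depth(f2(f2(f2(c2)))) = 1 + depth(f2(f2(c2))) = 1 + 2 = 3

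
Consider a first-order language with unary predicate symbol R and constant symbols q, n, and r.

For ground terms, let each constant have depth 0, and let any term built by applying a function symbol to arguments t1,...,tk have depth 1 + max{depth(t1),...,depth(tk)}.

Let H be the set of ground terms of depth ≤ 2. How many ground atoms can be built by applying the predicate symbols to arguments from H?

First count ground terms of depth ≤ 2.
With no function symbols every ground term is a constant, so there are exactly 3 ground terms at every depth bound.
N_0 = 3
N_1 = 3
N_2 = 3
Explicitly: q, n, r.
So |H| = 3.
A ground atom is a predicate applied to a tuple of terms from H, so the count is the sum over predicates of |H|^arity:
  R: 3
Total ground atoms: 3.

3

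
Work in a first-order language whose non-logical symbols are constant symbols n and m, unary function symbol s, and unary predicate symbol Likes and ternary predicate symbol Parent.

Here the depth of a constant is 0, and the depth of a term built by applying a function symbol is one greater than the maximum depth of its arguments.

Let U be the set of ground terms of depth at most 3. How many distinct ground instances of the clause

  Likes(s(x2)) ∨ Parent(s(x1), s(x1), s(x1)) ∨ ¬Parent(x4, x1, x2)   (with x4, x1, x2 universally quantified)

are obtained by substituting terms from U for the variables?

512

Ground terms of depth ≤ 3:
  Count level by level. With function symbols s/1, the terms of depth ≤ k are the 2 constants together with each function applied to depth-≤(k−1) tuples, so N_k = 2 + N_{k-1}.
  N_0 = 2
  N_1 = 2 + 2 = 4
  N_2 = 2 + 4 = 6
  N_3 = 2 + 6 = 8
  Explicitly: n, m, s(n), s(m), s(s(n)), s(s(m)), s(s(s(n))), s(s(s(m))).
So there are 8 ground terms available for substitution.
There are 3 variables to instantiate (x4, x1, x2), each occurring in at least one literal, so different choices give different ground instances.
Number of ground instances = 8^3 = 512.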